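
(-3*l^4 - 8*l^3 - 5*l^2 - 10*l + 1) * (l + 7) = -3*l^5 - 29*l^4 - 61*l^3 - 45*l^2 - 69*l + 7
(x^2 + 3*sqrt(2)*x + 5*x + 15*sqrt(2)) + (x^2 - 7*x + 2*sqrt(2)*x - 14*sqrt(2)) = 2*x^2 - 2*x + 5*sqrt(2)*x + sqrt(2)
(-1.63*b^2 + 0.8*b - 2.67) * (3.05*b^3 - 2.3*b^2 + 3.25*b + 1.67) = -4.9715*b^5 + 6.189*b^4 - 15.281*b^3 + 6.0189*b^2 - 7.3415*b - 4.4589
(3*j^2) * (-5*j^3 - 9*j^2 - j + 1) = -15*j^5 - 27*j^4 - 3*j^3 + 3*j^2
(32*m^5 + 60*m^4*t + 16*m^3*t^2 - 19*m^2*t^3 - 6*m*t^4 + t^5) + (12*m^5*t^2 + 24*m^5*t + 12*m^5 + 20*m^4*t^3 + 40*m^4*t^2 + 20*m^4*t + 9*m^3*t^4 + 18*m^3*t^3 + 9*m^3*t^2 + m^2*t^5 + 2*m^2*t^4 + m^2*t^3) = 12*m^5*t^2 + 24*m^5*t + 44*m^5 + 20*m^4*t^3 + 40*m^4*t^2 + 80*m^4*t + 9*m^3*t^4 + 18*m^3*t^3 + 25*m^3*t^2 + m^2*t^5 + 2*m^2*t^4 - 18*m^2*t^3 - 6*m*t^4 + t^5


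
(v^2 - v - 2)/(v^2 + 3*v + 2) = (v - 2)/(v + 2)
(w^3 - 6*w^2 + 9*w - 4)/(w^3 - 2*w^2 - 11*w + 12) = (w - 1)/(w + 3)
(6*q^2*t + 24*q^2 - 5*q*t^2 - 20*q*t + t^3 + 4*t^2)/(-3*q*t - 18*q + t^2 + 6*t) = (-2*q*t - 8*q + t^2 + 4*t)/(t + 6)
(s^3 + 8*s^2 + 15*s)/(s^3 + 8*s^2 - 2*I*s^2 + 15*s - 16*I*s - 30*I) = s/(s - 2*I)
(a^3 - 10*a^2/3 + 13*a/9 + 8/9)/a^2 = a - 10/3 + 13/(9*a) + 8/(9*a^2)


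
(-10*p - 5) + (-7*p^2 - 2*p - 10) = -7*p^2 - 12*p - 15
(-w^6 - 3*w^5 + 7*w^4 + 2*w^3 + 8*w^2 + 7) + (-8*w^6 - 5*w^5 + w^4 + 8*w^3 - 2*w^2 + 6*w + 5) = -9*w^6 - 8*w^5 + 8*w^4 + 10*w^3 + 6*w^2 + 6*w + 12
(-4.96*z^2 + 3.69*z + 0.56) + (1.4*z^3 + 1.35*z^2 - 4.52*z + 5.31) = 1.4*z^3 - 3.61*z^2 - 0.83*z + 5.87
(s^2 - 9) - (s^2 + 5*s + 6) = -5*s - 15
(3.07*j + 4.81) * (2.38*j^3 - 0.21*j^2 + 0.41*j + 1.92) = 7.3066*j^4 + 10.8031*j^3 + 0.2486*j^2 + 7.8665*j + 9.2352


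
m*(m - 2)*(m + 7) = m^3 + 5*m^2 - 14*m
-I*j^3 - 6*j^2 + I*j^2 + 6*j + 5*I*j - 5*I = (j - 5*I)*(j - I)*(-I*j + I)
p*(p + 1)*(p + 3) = p^3 + 4*p^2 + 3*p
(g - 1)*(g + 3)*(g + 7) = g^3 + 9*g^2 + 11*g - 21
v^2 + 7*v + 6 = (v + 1)*(v + 6)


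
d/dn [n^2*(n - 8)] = n*(3*n - 16)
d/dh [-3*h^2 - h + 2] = -6*h - 1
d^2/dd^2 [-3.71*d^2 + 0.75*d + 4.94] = -7.42000000000000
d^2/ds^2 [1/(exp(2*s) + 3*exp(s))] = (-(exp(s) + 3)*(4*exp(s) + 3) + 2*(2*exp(s) + 3)^2)*exp(-s)/(exp(s) + 3)^3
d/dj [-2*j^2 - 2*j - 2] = -4*j - 2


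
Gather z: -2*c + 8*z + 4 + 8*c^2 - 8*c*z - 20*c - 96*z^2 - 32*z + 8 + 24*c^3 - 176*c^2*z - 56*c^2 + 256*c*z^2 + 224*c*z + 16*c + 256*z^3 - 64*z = 24*c^3 - 48*c^2 - 6*c + 256*z^3 + z^2*(256*c - 96) + z*(-176*c^2 + 216*c - 88) + 12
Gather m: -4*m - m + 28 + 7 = 35 - 5*m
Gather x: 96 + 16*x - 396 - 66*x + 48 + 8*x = -42*x - 252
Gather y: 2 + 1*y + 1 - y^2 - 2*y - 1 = -y^2 - y + 2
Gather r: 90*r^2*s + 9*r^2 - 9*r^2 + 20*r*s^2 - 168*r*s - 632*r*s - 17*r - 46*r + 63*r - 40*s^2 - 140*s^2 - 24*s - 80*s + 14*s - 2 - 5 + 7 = 90*r^2*s + r*(20*s^2 - 800*s) - 180*s^2 - 90*s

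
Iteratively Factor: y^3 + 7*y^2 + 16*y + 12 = (y + 2)*(y^2 + 5*y + 6) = (y + 2)^2*(y + 3)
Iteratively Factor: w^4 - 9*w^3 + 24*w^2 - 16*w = (w)*(w^3 - 9*w^2 + 24*w - 16) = w*(w - 4)*(w^2 - 5*w + 4) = w*(w - 4)^2*(w - 1)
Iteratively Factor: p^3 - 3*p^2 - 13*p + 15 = (p - 1)*(p^2 - 2*p - 15) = (p - 1)*(p + 3)*(p - 5)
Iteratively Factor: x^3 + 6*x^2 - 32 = (x - 2)*(x^2 + 8*x + 16) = (x - 2)*(x + 4)*(x + 4)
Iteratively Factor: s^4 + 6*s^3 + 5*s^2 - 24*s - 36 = (s - 2)*(s^3 + 8*s^2 + 21*s + 18) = (s - 2)*(s + 2)*(s^2 + 6*s + 9) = (s - 2)*(s + 2)*(s + 3)*(s + 3)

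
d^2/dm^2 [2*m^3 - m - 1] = 12*m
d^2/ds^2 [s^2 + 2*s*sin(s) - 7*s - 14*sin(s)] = -2*s*sin(s) + 14*sin(s) + 4*cos(s) + 2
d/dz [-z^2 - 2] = -2*z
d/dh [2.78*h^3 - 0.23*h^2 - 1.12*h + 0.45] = 8.34*h^2 - 0.46*h - 1.12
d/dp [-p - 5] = -1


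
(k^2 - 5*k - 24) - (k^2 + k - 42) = 18 - 6*k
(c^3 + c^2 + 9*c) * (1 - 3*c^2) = -3*c^5 - 3*c^4 - 26*c^3 + c^2 + 9*c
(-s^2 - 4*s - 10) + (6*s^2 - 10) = 5*s^2 - 4*s - 20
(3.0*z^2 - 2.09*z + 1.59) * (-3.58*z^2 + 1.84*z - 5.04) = -10.74*z^4 + 13.0022*z^3 - 24.6578*z^2 + 13.4592*z - 8.0136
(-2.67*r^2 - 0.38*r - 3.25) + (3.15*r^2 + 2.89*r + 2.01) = 0.48*r^2 + 2.51*r - 1.24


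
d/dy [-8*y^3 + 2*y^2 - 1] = 4*y*(1 - 6*y)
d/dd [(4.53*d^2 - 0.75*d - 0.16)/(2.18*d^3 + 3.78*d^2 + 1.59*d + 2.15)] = (-9.8754*d^4 + 3.27*d^3 + 11.0841*d^2 + 20.6886*d - 1.3581)/(4.7524*d^6 + 16.4808*d^5 + 21.2208*d^4 + 21.3944*d^3 + 18.7821*d^2 + 6.837*d + 4.6225)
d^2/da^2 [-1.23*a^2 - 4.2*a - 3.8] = -2.46000000000000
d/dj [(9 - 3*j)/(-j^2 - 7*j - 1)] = 3*(-j^2 + 6*j + 22)/(j^4 + 14*j^3 + 51*j^2 + 14*j + 1)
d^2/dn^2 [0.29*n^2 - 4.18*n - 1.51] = 0.580000000000000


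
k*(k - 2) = k^2 - 2*k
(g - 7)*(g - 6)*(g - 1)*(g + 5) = g^4 - 9*g^3 - 15*g^2 + 233*g - 210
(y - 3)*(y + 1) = y^2 - 2*y - 3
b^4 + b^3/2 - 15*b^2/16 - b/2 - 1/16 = (b - 1)*(b + 1/4)^2*(b + 1)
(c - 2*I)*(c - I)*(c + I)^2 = c^4 - I*c^3 + 3*c^2 - I*c + 2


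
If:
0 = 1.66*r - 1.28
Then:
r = 0.77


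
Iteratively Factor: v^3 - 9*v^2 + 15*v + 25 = (v + 1)*(v^2 - 10*v + 25) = (v - 5)*(v + 1)*(v - 5)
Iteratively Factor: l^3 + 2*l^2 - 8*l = (l + 4)*(l^2 - 2*l) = l*(l + 4)*(l - 2)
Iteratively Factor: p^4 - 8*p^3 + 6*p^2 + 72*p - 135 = (p - 3)*(p^3 - 5*p^2 - 9*p + 45) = (p - 3)*(p + 3)*(p^2 - 8*p + 15) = (p - 3)^2*(p + 3)*(p - 5)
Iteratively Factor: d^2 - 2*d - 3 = (d + 1)*(d - 3)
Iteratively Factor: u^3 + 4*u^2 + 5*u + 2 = (u + 1)*(u^2 + 3*u + 2) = (u + 1)*(u + 2)*(u + 1)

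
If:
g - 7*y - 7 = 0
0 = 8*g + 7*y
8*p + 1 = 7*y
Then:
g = 7/9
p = -65/72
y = -8/9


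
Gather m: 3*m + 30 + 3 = 3*m + 33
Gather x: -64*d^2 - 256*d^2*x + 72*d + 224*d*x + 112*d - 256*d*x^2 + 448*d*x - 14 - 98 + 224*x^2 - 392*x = -64*d^2 + 184*d + x^2*(224 - 256*d) + x*(-256*d^2 + 672*d - 392) - 112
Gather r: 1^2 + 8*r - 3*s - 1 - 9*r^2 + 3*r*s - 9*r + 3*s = -9*r^2 + r*(3*s - 1)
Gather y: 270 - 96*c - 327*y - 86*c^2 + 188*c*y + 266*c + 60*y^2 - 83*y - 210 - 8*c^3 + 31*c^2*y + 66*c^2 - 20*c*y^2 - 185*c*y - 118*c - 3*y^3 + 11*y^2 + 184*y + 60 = -8*c^3 - 20*c^2 + 52*c - 3*y^3 + y^2*(71 - 20*c) + y*(31*c^2 + 3*c - 226) + 120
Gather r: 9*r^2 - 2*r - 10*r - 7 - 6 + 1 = 9*r^2 - 12*r - 12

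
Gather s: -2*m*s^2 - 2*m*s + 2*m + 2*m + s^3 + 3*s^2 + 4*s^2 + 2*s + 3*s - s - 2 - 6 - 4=4*m + s^3 + s^2*(7 - 2*m) + s*(4 - 2*m) - 12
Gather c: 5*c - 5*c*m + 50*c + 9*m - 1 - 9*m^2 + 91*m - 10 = c*(55 - 5*m) - 9*m^2 + 100*m - 11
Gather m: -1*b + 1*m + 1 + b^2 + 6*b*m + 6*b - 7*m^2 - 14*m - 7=b^2 + 5*b - 7*m^2 + m*(6*b - 13) - 6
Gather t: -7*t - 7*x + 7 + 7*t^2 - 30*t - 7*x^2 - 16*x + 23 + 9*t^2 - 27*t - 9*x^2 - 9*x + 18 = 16*t^2 - 64*t - 16*x^2 - 32*x + 48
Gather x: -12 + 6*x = 6*x - 12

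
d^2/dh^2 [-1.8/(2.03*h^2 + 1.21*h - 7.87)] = (14.83524*h^2 + 8.84268*h - 1.8*(4.06*h + 1.21)*(8.12*h + 2.42) - 57.51396)/(2.03*h^2 + 1.21*h - 7.87)^3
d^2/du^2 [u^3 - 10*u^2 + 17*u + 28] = 6*u - 20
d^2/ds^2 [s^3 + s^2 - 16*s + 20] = 6*s + 2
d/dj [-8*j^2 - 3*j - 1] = -16*j - 3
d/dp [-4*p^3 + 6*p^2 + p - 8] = -12*p^2 + 12*p + 1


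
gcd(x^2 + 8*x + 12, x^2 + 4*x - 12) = x + 6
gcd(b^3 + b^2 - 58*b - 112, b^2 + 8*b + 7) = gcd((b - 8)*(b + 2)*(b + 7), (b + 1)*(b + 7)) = b + 7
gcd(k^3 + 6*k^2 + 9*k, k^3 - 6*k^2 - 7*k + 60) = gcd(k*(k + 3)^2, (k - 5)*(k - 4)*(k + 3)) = k + 3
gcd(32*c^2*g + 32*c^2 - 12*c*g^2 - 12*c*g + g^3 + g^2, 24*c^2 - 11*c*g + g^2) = 8*c - g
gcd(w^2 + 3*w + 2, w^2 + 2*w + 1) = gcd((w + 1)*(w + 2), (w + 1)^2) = w + 1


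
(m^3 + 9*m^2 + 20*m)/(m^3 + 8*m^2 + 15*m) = (m + 4)/(m + 3)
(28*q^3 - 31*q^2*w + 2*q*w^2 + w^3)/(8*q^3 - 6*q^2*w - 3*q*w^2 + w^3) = (7*q + w)/(2*q + w)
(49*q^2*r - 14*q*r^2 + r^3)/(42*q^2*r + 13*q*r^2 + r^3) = (49*q^2 - 14*q*r + r^2)/(42*q^2 + 13*q*r + r^2)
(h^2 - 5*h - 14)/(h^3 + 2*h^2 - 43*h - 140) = (h + 2)/(h^2 + 9*h + 20)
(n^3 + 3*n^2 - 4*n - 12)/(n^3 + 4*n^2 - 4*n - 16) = (n + 3)/(n + 4)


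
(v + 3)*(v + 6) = v^2 + 9*v + 18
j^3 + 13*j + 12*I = (j - 4*I)*(j + I)*(j + 3*I)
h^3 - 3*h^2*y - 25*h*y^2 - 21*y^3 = (h - 7*y)*(h + y)*(h + 3*y)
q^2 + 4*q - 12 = (q - 2)*(q + 6)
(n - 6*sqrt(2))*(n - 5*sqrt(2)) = n^2 - 11*sqrt(2)*n + 60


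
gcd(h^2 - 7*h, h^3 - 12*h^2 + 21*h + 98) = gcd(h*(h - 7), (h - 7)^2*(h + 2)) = h - 7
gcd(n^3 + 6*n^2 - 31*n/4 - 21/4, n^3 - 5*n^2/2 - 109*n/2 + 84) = n^2 + 11*n/2 - 21/2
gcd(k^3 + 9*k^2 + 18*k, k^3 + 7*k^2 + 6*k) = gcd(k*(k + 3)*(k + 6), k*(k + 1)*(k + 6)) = k^2 + 6*k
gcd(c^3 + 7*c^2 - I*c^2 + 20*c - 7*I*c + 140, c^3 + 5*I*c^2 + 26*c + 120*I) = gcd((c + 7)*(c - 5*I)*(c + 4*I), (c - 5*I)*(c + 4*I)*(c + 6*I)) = c^2 - I*c + 20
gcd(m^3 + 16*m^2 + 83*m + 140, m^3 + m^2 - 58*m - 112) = m + 7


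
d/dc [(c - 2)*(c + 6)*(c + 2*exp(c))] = 2*c^2*exp(c) + 3*c^2 + 12*c*exp(c) + 8*c - 16*exp(c) - 12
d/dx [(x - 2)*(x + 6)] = 2*x + 4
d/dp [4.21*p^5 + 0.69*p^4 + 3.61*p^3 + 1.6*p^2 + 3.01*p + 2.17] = 21.05*p^4 + 2.76*p^3 + 10.83*p^2 + 3.2*p + 3.01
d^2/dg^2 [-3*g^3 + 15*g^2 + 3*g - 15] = 30 - 18*g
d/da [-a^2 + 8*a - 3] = 8 - 2*a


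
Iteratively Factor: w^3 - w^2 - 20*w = (w - 5)*(w^2 + 4*w) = (w - 5)*(w + 4)*(w)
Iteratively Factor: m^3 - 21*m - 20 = (m + 4)*(m^2 - 4*m - 5) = (m + 1)*(m + 4)*(m - 5)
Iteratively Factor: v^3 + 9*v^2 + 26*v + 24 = (v + 2)*(v^2 + 7*v + 12) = (v + 2)*(v + 3)*(v + 4)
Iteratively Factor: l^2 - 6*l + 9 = (l - 3)*(l - 3)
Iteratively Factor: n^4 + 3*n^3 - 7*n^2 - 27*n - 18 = (n + 2)*(n^3 + n^2 - 9*n - 9) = (n + 2)*(n + 3)*(n^2 - 2*n - 3) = (n + 1)*(n + 2)*(n + 3)*(n - 3)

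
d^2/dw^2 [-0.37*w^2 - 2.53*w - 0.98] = -0.740000000000000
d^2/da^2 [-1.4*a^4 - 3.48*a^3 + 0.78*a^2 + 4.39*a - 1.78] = -16.8*a^2 - 20.88*a + 1.56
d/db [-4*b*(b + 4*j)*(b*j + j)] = 4*j*(-3*b^2 - 8*b*j - 2*b - 4*j)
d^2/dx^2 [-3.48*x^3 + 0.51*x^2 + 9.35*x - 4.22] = 1.02 - 20.88*x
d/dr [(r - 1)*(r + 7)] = 2*r + 6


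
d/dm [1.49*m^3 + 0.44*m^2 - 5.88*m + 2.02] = 4.47*m^2 + 0.88*m - 5.88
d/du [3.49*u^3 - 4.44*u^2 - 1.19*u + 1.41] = 10.47*u^2 - 8.88*u - 1.19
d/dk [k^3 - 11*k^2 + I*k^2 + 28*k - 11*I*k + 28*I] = 3*k^2 + 2*k*(-11 + I) + 28 - 11*I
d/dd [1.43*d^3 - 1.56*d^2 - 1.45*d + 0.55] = 4.29*d^2 - 3.12*d - 1.45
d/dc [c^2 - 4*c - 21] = 2*c - 4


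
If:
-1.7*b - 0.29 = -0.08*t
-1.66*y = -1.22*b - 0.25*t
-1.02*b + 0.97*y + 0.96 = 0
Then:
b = -0.53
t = -7.69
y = -1.55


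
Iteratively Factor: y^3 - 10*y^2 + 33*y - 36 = (y - 4)*(y^2 - 6*y + 9) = (y - 4)*(y - 3)*(y - 3)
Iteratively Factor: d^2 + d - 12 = (d + 4)*(d - 3)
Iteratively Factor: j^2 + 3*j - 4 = (j - 1)*(j + 4)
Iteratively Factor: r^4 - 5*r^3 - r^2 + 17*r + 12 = (r + 1)*(r^3 - 6*r^2 + 5*r + 12) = (r + 1)^2*(r^2 - 7*r + 12) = (r - 3)*(r + 1)^2*(r - 4)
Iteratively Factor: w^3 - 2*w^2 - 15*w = (w)*(w^2 - 2*w - 15) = w*(w - 5)*(w + 3)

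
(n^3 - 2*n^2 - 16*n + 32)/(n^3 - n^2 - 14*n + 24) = (n - 4)/(n - 3)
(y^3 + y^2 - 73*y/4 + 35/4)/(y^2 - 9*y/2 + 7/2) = (2*y^2 + 9*y - 5)/(2*(y - 1))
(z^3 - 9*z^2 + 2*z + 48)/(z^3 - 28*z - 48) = (z^2 - 11*z + 24)/(z^2 - 2*z - 24)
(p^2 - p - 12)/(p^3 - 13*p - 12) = 1/(p + 1)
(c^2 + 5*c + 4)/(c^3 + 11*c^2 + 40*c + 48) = (c + 1)/(c^2 + 7*c + 12)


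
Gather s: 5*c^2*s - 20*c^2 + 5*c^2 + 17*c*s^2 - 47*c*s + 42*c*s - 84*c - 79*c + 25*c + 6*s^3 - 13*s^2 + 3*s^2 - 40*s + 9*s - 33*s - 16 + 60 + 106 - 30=-15*c^2 - 138*c + 6*s^3 + s^2*(17*c - 10) + s*(5*c^2 - 5*c - 64) + 120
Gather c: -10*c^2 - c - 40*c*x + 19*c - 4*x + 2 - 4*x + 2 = -10*c^2 + c*(18 - 40*x) - 8*x + 4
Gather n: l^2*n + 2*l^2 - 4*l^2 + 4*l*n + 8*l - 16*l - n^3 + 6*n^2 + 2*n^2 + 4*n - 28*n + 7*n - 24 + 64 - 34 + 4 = -2*l^2 - 8*l - n^3 + 8*n^2 + n*(l^2 + 4*l - 17) + 10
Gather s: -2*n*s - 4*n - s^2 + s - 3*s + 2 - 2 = -4*n - s^2 + s*(-2*n - 2)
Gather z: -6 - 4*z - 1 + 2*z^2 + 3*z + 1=2*z^2 - z - 6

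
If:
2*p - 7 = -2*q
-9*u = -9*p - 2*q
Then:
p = 9*u/7 - 1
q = 9/2 - 9*u/7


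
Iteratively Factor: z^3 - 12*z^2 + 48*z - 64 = (z - 4)*(z^2 - 8*z + 16) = (z - 4)^2*(z - 4)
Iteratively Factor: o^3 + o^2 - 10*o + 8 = (o - 1)*(o^2 + 2*o - 8) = (o - 2)*(o - 1)*(o + 4)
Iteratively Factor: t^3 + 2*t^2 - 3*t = (t + 3)*(t^2 - t) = (t - 1)*(t + 3)*(t)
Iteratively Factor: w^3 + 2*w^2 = (w)*(w^2 + 2*w) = w^2*(w + 2)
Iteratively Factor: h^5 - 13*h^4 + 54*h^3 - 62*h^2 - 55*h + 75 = (h - 5)*(h^4 - 8*h^3 + 14*h^2 + 8*h - 15) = (h - 5)*(h + 1)*(h^3 - 9*h^2 + 23*h - 15) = (h - 5)^2*(h + 1)*(h^2 - 4*h + 3) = (h - 5)^2*(h - 3)*(h + 1)*(h - 1)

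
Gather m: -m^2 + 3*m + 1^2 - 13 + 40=-m^2 + 3*m + 28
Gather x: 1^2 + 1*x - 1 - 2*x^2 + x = -2*x^2 + 2*x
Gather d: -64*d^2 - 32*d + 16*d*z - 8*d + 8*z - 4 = -64*d^2 + d*(16*z - 40) + 8*z - 4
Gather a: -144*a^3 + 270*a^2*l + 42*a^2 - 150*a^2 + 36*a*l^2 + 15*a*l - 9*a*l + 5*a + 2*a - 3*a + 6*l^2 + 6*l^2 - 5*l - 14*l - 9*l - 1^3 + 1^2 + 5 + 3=-144*a^3 + a^2*(270*l - 108) + a*(36*l^2 + 6*l + 4) + 12*l^2 - 28*l + 8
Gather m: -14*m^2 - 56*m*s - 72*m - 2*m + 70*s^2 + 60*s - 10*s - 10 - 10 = -14*m^2 + m*(-56*s - 74) + 70*s^2 + 50*s - 20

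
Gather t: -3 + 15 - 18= -6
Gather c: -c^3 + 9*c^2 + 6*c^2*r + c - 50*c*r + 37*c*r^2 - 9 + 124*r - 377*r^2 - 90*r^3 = -c^3 + c^2*(6*r + 9) + c*(37*r^2 - 50*r + 1) - 90*r^3 - 377*r^2 + 124*r - 9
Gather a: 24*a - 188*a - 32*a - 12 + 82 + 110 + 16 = 196 - 196*a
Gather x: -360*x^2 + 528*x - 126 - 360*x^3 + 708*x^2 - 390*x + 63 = -360*x^3 + 348*x^2 + 138*x - 63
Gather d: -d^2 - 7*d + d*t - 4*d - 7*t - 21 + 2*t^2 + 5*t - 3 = -d^2 + d*(t - 11) + 2*t^2 - 2*t - 24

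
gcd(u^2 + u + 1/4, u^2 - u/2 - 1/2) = u + 1/2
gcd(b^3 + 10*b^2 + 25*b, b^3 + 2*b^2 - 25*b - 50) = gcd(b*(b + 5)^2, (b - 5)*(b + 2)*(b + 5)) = b + 5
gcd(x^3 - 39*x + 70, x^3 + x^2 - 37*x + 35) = x^2 + 2*x - 35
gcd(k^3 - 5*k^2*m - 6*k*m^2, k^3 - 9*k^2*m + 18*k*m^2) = k^2 - 6*k*m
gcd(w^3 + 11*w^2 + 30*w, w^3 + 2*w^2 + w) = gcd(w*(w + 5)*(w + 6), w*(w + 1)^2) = w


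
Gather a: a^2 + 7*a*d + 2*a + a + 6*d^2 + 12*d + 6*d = a^2 + a*(7*d + 3) + 6*d^2 + 18*d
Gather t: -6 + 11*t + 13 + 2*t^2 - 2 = 2*t^2 + 11*t + 5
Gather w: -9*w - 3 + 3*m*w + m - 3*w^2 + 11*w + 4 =m - 3*w^2 + w*(3*m + 2) + 1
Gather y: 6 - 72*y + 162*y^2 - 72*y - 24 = 162*y^2 - 144*y - 18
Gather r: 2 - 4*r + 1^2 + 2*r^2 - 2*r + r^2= 3*r^2 - 6*r + 3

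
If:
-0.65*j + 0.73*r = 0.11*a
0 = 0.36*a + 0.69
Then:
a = -1.92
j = 1.12307692307692*r + 0.324358974358974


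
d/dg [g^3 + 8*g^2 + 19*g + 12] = 3*g^2 + 16*g + 19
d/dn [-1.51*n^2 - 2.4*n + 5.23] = -3.02*n - 2.4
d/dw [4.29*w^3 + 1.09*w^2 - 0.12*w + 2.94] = 12.87*w^2 + 2.18*w - 0.12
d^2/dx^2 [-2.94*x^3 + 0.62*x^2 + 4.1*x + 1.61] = 1.24 - 17.64*x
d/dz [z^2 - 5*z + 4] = 2*z - 5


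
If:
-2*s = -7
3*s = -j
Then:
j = -21/2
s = 7/2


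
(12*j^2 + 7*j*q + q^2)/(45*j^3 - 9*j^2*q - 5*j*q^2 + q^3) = (4*j + q)/(15*j^2 - 8*j*q + q^2)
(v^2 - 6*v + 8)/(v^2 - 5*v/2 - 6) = 2*(v - 2)/(2*v + 3)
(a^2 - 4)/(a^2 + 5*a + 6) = (a - 2)/(a + 3)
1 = 1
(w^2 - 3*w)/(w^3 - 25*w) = (w - 3)/(w^2 - 25)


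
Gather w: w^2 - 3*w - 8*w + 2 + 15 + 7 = w^2 - 11*w + 24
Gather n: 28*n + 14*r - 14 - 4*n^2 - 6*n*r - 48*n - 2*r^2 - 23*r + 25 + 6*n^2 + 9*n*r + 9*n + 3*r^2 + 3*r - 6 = 2*n^2 + n*(3*r - 11) + r^2 - 6*r + 5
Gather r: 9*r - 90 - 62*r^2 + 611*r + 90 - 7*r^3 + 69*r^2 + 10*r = -7*r^3 + 7*r^2 + 630*r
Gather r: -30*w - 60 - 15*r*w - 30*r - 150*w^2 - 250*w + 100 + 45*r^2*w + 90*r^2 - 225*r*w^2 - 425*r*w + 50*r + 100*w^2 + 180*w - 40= r^2*(45*w + 90) + r*(-225*w^2 - 440*w + 20) - 50*w^2 - 100*w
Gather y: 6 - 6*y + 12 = 18 - 6*y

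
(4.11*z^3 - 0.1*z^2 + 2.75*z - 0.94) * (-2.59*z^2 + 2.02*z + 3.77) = -10.6449*z^5 + 8.5612*z^4 + 8.1702*z^3 + 7.6126*z^2 + 8.4687*z - 3.5438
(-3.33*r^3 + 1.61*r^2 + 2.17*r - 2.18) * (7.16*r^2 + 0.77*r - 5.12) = -23.8428*r^5 + 8.9635*r^4 + 33.8265*r^3 - 22.1811*r^2 - 12.789*r + 11.1616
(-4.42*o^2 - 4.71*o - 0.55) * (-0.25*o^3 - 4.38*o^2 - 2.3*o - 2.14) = 1.105*o^5 + 20.5371*o^4 + 30.9333*o^3 + 22.7008*o^2 + 11.3444*o + 1.177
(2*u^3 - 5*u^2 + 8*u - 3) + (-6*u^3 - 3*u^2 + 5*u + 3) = -4*u^3 - 8*u^2 + 13*u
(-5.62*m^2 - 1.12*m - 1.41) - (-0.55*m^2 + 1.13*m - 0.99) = -5.07*m^2 - 2.25*m - 0.42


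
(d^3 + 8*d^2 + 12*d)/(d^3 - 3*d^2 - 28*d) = (d^2 + 8*d + 12)/(d^2 - 3*d - 28)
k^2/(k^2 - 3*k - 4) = k^2/(k^2 - 3*k - 4)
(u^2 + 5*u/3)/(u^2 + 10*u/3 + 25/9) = 3*u/(3*u + 5)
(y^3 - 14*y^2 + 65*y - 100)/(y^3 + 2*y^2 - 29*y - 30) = (y^2 - 9*y + 20)/(y^2 + 7*y + 6)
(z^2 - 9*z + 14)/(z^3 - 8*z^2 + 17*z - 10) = (z - 7)/(z^2 - 6*z + 5)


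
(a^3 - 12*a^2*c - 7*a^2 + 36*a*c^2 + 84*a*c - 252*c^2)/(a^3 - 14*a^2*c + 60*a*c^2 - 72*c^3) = (a - 7)/(a - 2*c)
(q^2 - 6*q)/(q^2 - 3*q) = (q - 6)/(q - 3)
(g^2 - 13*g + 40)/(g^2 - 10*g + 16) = (g - 5)/(g - 2)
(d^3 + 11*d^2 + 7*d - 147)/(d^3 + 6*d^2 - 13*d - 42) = (d + 7)/(d + 2)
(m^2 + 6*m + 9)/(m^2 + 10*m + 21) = (m + 3)/(m + 7)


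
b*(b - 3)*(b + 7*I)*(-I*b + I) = -I*b^4 + 7*b^3 + 4*I*b^3 - 28*b^2 - 3*I*b^2 + 21*b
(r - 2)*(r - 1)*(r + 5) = r^3 + 2*r^2 - 13*r + 10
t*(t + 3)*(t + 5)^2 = t^4 + 13*t^3 + 55*t^2 + 75*t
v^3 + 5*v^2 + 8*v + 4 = (v + 1)*(v + 2)^2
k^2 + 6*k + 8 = (k + 2)*(k + 4)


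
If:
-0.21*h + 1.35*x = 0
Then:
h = 6.42857142857143*x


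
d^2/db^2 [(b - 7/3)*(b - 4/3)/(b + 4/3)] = 528/(27*b^3 + 108*b^2 + 144*b + 64)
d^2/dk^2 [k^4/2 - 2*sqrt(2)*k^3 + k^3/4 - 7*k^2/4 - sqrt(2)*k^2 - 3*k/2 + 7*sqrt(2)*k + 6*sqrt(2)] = 6*k^2 - 12*sqrt(2)*k + 3*k/2 - 7/2 - 2*sqrt(2)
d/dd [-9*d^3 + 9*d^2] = 9*d*(2 - 3*d)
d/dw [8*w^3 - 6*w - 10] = 24*w^2 - 6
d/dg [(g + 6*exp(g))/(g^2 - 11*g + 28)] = (-(g + 6*exp(g))*(2*g - 11) + (6*exp(g) + 1)*(g^2 - 11*g + 28))/(g^2 - 11*g + 28)^2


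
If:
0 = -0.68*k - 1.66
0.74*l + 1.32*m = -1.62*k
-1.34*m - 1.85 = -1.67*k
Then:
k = -2.44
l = 13.23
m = -4.42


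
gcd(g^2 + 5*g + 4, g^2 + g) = g + 1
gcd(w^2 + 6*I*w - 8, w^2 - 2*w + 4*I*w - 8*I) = w + 4*I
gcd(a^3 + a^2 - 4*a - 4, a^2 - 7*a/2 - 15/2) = 1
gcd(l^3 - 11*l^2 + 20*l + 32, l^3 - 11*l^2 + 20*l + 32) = l^3 - 11*l^2 + 20*l + 32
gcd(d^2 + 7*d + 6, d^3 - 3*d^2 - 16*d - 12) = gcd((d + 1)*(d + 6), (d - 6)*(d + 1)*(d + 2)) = d + 1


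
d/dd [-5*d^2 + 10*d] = 10 - 10*d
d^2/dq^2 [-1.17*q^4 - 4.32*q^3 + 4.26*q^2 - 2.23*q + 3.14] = -14.04*q^2 - 25.92*q + 8.52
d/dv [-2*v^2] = -4*v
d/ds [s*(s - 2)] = 2*s - 2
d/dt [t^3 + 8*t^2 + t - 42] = 3*t^2 + 16*t + 1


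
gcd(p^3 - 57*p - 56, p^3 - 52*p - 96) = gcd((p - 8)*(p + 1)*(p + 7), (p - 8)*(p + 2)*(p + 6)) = p - 8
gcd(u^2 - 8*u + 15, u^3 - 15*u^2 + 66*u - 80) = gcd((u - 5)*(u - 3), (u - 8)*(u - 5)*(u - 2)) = u - 5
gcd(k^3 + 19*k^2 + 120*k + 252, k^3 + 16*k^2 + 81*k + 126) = k^2 + 13*k + 42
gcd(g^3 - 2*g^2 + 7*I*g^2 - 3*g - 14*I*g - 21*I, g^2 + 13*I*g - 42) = g + 7*I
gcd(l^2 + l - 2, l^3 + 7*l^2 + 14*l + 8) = l + 2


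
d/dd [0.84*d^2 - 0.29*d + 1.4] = 1.68*d - 0.29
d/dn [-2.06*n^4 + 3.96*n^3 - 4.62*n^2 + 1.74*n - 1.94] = -8.24*n^3 + 11.88*n^2 - 9.24*n + 1.74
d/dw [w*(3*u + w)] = 3*u + 2*w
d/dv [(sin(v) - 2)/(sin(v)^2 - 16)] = (4*sin(v) + cos(v)^2 - 17)*cos(v)/(sin(v)^2 - 16)^2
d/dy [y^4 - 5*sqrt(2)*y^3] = y^2*(4*y - 15*sqrt(2))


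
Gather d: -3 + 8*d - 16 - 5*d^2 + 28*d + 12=-5*d^2 + 36*d - 7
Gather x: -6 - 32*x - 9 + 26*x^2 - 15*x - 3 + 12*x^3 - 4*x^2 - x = 12*x^3 + 22*x^2 - 48*x - 18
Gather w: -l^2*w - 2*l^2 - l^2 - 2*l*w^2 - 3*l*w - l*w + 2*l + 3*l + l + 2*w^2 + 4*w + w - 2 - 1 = -3*l^2 + 6*l + w^2*(2 - 2*l) + w*(-l^2 - 4*l + 5) - 3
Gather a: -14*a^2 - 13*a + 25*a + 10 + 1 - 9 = -14*a^2 + 12*a + 2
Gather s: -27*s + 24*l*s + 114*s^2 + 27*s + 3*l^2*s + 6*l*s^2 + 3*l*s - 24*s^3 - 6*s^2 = -24*s^3 + s^2*(6*l + 108) + s*(3*l^2 + 27*l)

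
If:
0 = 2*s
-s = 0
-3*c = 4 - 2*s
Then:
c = -4/3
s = 0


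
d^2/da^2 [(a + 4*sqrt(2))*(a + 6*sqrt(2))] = 2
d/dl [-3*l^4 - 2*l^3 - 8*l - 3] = -12*l^3 - 6*l^2 - 8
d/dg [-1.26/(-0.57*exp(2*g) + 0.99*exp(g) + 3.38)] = (1.2474 - 1.4364*exp(g))*exp(g)/(-0.57*exp(2*g) + 0.99*exp(g) + 3.38)^2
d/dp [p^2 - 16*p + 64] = 2*p - 16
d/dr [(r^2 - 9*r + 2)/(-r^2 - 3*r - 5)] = 3*(-4*r^2 - 2*r + 17)/(r^4 + 6*r^3 + 19*r^2 + 30*r + 25)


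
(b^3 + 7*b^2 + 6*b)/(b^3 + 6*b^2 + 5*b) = (b + 6)/(b + 5)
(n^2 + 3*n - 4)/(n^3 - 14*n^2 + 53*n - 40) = (n + 4)/(n^2 - 13*n + 40)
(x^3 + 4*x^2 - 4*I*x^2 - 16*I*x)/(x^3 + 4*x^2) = (x - 4*I)/x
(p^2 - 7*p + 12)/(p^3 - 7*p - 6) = (p - 4)/(p^2 + 3*p + 2)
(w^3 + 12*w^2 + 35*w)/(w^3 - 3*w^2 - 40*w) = (w + 7)/(w - 8)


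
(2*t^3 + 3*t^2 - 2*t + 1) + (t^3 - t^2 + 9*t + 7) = 3*t^3 + 2*t^2 + 7*t + 8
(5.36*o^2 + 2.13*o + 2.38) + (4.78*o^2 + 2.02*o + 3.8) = 10.14*o^2 + 4.15*o + 6.18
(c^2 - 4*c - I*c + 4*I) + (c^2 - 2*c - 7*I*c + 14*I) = 2*c^2 - 6*c - 8*I*c + 18*I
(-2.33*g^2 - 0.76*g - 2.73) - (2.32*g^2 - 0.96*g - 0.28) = -4.65*g^2 + 0.2*g - 2.45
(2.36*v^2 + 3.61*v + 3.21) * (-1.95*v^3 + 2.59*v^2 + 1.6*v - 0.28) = -4.602*v^5 - 0.9271*v^4 + 6.8664*v^3 + 13.4291*v^2 + 4.1252*v - 0.8988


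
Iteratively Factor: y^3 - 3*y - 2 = (y + 1)*(y^2 - y - 2) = (y - 2)*(y + 1)*(y + 1)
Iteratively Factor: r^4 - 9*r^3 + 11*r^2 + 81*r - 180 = (r - 5)*(r^3 - 4*r^2 - 9*r + 36) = (r - 5)*(r + 3)*(r^2 - 7*r + 12) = (r - 5)*(r - 4)*(r + 3)*(r - 3)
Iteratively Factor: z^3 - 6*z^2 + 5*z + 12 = (z + 1)*(z^2 - 7*z + 12) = (z - 3)*(z + 1)*(z - 4)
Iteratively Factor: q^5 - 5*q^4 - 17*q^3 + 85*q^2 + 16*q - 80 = (q - 5)*(q^4 - 17*q^2 + 16) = (q - 5)*(q + 1)*(q^3 - q^2 - 16*q + 16) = (q - 5)*(q + 1)*(q + 4)*(q^2 - 5*q + 4) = (q - 5)*(q - 4)*(q + 1)*(q + 4)*(q - 1)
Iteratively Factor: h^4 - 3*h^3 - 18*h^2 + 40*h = (h - 5)*(h^3 + 2*h^2 - 8*h) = (h - 5)*(h - 2)*(h^2 + 4*h) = (h - 5)*(h - 2)*(h + 4)*(h)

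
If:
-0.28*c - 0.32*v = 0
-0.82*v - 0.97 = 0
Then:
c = 1.35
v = -1.18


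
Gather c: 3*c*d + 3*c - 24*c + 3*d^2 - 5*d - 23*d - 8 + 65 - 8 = c*(3*d - 21) + 3*d^2 - 28*d + 49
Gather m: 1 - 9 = -8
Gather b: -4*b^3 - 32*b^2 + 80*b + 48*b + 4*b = -4*b^3 - 32*b^2 + 132*b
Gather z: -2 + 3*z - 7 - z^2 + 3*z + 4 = -z^2 + 6*z - 5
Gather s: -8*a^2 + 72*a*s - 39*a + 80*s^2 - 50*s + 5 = -8*a^2 - 39*a + 80*s^2 + s*(72*a - 50) + 5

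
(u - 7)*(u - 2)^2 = u^3 - 11*u^2 + 32*u - 28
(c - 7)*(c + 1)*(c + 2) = c^3 - 4*c^2 - 19*c - 14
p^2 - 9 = (p - 3)*(p + 3)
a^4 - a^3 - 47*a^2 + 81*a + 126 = (a - 6)*(a - 3)*(a + 1)*(a + 7)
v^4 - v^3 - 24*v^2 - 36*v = v*(v - 6)*(v + 2)*(v + 3)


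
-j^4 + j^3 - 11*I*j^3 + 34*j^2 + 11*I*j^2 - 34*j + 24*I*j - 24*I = (j + 4*I)*(j + 6*I)*(-I*j + 1)*(-I*j + I)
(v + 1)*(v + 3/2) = v^2 + 5*v/2 + 3/2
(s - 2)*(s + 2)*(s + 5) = s^3 + 5*s^2 - 4*s - 20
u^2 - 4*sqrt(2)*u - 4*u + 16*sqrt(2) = (u - 4)*(u - 4*sqrt(2))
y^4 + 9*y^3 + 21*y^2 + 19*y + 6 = (y + 1)^3*(y + 6)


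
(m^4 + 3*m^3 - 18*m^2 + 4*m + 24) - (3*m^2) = m^4 + 3*m^3 - 21*m^2 + 4*m + 24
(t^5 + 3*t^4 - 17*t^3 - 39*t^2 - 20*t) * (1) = t^5 + 3*t^4 - 17*t^3 - 39*t^2 - 20*t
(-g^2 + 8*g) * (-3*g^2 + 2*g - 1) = 3*g^4 - 26*g^3 + 17*g^2 - 8*g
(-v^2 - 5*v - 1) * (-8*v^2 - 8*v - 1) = 8*v^4 + 48*v^3 + 49*v^2 + 13*v + 1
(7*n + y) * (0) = 0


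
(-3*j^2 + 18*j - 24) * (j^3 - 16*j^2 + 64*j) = -3*j^5 + 66*j^4 - 504*j^3 + 1536*j^2 - 1536*j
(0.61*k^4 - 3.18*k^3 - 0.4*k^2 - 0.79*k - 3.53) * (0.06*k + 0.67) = 0.0366*k^5 + 0.2179*k^4 - 2.1546*k^3 - 0.3154*k^2 - 0.7411*k - 2.3651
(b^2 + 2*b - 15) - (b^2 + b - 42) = b + 27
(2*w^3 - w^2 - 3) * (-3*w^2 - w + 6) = -6*w^5 + w^4 + 13*w^3 + 3*w^2 + 3*w - 18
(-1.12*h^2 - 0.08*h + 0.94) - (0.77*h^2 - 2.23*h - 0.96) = -1.89*h^2 + 2.15*h + 1.9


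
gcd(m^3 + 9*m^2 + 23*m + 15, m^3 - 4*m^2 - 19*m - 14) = m + 1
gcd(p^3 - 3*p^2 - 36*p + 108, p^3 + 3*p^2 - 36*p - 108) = p^2 - 36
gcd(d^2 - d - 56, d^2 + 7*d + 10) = 1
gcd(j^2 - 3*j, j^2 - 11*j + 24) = j - 3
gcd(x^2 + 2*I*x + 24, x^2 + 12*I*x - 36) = x + 6*I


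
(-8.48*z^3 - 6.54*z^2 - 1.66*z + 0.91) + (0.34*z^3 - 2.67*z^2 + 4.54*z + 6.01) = -8.14*z^3 - 9.21*z^2 + 2.88*z + 6.92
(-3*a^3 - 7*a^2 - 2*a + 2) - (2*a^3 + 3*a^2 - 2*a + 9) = -5*a^3 - 10*a^2 - 7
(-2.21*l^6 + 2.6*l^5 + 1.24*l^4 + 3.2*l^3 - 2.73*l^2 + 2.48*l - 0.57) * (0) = 0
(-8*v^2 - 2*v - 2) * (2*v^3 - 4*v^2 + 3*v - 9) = -16*v^5 + 28*v^4 - 20*v^3 + 74*v^2 + 12*v + 18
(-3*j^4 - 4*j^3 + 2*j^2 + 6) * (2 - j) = 3*j^5 - 2*j^4 - 10*j^3 + 4*j^2 - 6*j + 12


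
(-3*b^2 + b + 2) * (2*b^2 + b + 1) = -6*b^4 - b^3 + 2*b^2 + 3*b + 2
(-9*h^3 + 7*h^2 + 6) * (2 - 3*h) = 27*h^4 - 39*h^3 + 14*h^2 - 18*h + 12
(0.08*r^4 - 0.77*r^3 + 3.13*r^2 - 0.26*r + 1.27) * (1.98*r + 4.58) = 0.1584*r^5 - 1.1582*r^4 + 2.6708*r^3 + 13.8206*r^2 + 1.3238*r + 5.8166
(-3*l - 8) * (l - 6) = -3*l^2 + 10*l + 48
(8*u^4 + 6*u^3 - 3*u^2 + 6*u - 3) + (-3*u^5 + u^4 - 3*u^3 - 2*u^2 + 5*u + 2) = -3*u^5 + 9*u^4 + 3*u^3 - 5*u^2 + 11*u - 1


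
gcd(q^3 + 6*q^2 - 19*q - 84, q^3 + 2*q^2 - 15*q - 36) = q^2 - q - 12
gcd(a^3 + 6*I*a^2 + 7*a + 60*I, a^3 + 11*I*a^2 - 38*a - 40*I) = a^2 + 9*I*a - 20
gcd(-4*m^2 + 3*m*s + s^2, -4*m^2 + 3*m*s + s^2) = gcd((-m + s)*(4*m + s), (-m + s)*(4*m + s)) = -4*m^2 + 3*m*s + s^2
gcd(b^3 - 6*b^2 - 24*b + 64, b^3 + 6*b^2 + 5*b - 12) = b + 4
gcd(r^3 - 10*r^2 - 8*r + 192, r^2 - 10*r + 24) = r - 6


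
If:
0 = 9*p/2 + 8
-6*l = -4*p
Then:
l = -32/27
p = -16/9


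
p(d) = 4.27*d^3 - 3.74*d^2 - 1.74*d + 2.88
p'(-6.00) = 504.30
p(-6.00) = -1043.64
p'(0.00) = -1.74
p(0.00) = 2.88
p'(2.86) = 81.65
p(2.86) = 67.20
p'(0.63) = -1.37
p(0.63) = 1.37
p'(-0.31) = 1.81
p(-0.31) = 2.93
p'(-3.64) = 195.21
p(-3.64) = -246.28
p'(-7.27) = 729.69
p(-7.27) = -1822.85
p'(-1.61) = 43.51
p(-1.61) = -21.83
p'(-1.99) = 63.87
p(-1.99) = -42.12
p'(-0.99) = 18.22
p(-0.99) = -3.21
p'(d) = 12.81*d^2 - 7.48*d - 1.74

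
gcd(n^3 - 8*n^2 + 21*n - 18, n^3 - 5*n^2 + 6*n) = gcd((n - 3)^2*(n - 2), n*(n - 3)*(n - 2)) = n^2 - 5*n + 6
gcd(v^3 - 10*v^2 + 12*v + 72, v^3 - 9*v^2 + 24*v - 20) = 1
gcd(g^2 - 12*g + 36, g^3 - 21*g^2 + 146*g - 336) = g - 6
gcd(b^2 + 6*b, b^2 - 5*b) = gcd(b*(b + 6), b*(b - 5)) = b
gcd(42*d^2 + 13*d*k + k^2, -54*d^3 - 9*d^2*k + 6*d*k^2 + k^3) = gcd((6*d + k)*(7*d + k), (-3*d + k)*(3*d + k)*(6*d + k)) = 6*d + k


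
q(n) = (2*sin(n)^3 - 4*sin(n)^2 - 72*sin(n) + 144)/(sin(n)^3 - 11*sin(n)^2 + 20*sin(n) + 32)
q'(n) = (-3*sin(n)^2*cos(n) + 22*sin(n)*cos(n) - 20*cos(n))*(2*sin(n)^3 - 4*sin(n)^2 - 72*sin(n) + 144)/(sin(n)^3 - 11*sin(n)^2 + 20*sin(n) + 32)^2 + (6*sin(n)^2*cos(n) - 8*sin(n)*cos(n) - 72*cos(n))/(sin(n)^3 - 11*sin(n)^2 + 20*sin(n) + 32)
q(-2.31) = 17.97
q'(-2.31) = 46.36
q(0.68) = 2.41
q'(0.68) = -1.78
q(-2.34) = 16.66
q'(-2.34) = 41.16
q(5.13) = 54.44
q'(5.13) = -256.38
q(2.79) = 3.16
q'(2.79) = 2.85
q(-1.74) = 326.94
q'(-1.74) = 3853.37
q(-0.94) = 24.36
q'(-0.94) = -74.49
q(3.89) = 14.68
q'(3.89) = 33.72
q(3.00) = 3.87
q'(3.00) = 3.96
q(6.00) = 6.41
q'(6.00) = -8.97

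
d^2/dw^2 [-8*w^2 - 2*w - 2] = -16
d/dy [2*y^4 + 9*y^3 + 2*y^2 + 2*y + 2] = 8*y^3 + 27*y^2 + 4*y + 2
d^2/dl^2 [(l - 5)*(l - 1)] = 2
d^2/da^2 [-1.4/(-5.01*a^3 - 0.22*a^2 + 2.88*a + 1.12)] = (-(42.084*a + 0.616)*(5.01*a^3 + 0.22*a^2 - 2.88*a - 1.12) + 1.4*(15.03*a^2 + 0.44*a - 2.88)*(30.06*a^2 + 0.88*a - 5.76))/(5.01*a^3 + 0.22*a^2 - 2.88*a - 1.12)^3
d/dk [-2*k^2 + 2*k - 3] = 2 - 4*k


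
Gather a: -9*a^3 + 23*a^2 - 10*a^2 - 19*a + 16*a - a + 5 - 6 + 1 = -9*a^3 + 13*a^2 - 4*a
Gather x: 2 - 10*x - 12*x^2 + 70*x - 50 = -12*x^2 + 60*x - 48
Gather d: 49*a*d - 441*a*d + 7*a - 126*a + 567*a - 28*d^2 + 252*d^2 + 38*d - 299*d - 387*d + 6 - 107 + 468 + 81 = 448*a + 224*d^2 + d*(-392*a - 648) + 448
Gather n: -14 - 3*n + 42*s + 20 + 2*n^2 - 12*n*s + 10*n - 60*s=2*n^2 + n*(7 - 12*s) - 18*s + 6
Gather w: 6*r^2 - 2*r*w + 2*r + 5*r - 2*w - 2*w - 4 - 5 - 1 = 6*r^2 + 7*r + w*(-2*r - 4) - 10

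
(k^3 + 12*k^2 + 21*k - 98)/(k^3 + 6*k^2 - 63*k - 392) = (k - 2)/(k - 8)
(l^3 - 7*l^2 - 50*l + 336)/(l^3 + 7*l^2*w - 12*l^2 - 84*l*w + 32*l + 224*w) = (l^2 + l - 42)/(l^2 + 7*l*w - 4*l - 28*w)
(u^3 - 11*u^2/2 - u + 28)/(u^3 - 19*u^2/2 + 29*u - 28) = (u + 2)/(u - 2)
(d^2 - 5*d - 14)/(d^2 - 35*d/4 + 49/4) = 4*(d + 2)/(4*d - 7)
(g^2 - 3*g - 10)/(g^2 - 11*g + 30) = (g + 2)/(g - 6)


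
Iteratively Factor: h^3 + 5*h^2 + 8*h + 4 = (h + 1)*(h^2 + 4*h + 4) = (h + 1)*(h + 2)*(h + 2)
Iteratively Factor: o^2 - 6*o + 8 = (o - 2)*(o - 4)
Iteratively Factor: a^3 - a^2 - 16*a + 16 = (a + 4)*(a^2 - 5*a + 4) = (a - 1)*(a + 4)*(a - 4)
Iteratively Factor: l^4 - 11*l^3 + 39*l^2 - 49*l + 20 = (l - 5)*(l^3 - 6*l^2 + 9*l - 4) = (l - 5)*(l - 1)*(l^2 - 5*l + 4) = (l - 5)*(l - 1)^2*(l - 4)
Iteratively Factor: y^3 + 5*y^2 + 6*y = (y + 3)*(y^2 + 2*y) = y*(y + 3)*(y + 2)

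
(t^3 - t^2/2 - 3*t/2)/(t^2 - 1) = t*(2*t - 3)/(2*(t - 1))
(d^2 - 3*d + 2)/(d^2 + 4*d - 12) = (d - 1)/(d + 6)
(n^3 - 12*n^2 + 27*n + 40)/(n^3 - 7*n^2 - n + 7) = (n^2 - 13*n + 40)/(n^2 - 8*n + 7)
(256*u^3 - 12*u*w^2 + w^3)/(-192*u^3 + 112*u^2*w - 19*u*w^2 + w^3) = (-4*u - w)/(3*u - w)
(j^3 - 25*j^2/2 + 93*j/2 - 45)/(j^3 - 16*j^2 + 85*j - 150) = (j - 3/2)/(j - 5)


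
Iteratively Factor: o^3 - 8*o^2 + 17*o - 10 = (o - 2)*(o^2 - 6*o + 5) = (o - 2)*(o - 1)*(o - 5)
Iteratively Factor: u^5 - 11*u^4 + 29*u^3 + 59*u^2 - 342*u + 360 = (u - 2)*(u^4 - 9*u^3 + 11*u^2 + 81*u - 180) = (u - 2)*(u + 3)*(u^3 - 12*u^2 + 47*u - 60) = (u - 3)*(u - 2)*(u + 3)*(u^2 - 9*u + 20) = (u - 4)*(u - 3)*(u - 2)*(u + 3)*(u - 5)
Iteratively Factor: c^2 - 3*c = (c - 3)*(c)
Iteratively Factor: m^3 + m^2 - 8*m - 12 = (m + 2)*(m^2 - m - 6) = (m + 2)^2*(m - 3)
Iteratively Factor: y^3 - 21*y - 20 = (y + 1)*(y^2 - y - 20) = (y - 5)*(y + 1)*(y + 4)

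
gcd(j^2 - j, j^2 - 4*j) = j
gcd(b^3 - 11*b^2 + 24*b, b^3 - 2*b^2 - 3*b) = b^2 - 3*b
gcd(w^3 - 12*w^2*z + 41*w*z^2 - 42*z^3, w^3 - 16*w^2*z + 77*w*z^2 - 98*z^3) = w^2 - 9*w*z + 14*z^2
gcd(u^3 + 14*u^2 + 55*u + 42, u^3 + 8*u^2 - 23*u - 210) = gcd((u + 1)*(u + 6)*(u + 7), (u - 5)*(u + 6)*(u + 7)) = u^2 + 13*u + 42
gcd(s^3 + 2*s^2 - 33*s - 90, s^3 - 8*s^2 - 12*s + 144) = s - 6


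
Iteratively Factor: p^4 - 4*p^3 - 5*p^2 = (p - 5)*(p^3 + p^2) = p*(p - 5)*(p^2 + p) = p^2*(p - 5)*(p + 1)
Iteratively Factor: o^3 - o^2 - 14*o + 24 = (o + 4)*(o^2 - 5*o + 6) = (o - 2)*(o + 4)*(o - 3)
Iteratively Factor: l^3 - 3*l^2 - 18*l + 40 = (l - 2)*(l^2 - l - 20) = (l - 5)*(l - 2)*(l + 4)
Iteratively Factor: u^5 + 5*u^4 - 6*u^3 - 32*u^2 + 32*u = (u + 4)*(u^4 + u^3 - 10*u^2 + 8*u) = (u - 2)*(u + 4)*(u^3 + 3*u^2 - 4*u) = u*(u - 2)*(u + 4)*(u^2 + 3*u - 4) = u*(u - 2)*(u + 4)^2*(u - 1)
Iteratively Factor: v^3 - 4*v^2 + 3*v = (v - 1)*(v^2 - 3*v) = v*(v - 1)*(v - 3)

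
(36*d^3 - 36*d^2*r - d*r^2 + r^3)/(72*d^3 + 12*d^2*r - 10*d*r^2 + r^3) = (-6*d^2 + 5*d*r + r^2)/(-12*d^2 - 4*d*r + r^2)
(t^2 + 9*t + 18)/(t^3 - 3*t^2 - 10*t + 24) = (t + 6)/(t^2 - 6*t + 8)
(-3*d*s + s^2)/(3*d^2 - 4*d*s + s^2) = s/(-d + s)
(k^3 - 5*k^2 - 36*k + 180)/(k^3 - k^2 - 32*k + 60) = (k - 6)/(k - 2)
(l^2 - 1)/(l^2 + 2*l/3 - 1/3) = 3*(l - 1)/(3*l - 1)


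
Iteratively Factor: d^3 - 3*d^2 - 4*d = (d - 4)*(d^2 + d) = (d - 4)*(d + 1)*(d)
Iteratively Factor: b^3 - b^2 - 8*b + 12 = (b - 2)*(b^2 + b - 6) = (b - 2)*(b + 3)*(b - 2)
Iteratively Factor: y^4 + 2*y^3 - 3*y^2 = (y - 1)*(y^3 + 3*y^2) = y*(y - 1)*(y^2 + 3*y) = y^2*(y - 1)*(y + 3)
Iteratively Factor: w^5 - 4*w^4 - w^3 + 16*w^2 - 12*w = (w)*(w^4 - 4*w^3 - w^2 + 16*w - 12) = w*(w - 1)*(w^3 - 3*w^2 - 4*w + 12) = w*(w - 3)*(w - 1)*(w^2 - 4) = w*(w - 3)*(w - 2)*(w - 1)*(w + 2)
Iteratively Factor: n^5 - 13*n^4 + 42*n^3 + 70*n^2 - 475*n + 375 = (n - 5)*(n^4 - 8*n^3 + 2*n^2 + 80*n - 75) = (n - 5)*(n + 3)*(n^3 - 11*n^2 + 35*n - 25) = (n - 5)^2*(n + 3)*(n^2 - 6*n + 5) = (n - 5)^3*(n + 3)*(n - 1)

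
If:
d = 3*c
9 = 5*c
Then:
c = 9/5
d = 27/5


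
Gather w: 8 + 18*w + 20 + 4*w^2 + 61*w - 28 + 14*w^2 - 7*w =18*w^2 + 72*w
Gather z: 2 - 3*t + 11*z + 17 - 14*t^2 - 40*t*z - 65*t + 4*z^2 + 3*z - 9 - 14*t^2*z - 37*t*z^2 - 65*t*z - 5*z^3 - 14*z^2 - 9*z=-14*t^2 - 68*t - 5*z^3 + z^2*(-37*t - 10) + z*(-14*t^2 - 105*t + 5) + 10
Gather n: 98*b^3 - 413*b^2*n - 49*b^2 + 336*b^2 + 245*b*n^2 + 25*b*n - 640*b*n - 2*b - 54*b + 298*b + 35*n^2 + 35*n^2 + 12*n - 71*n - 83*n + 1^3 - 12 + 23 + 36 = 98*b^3 + 287*b^2 + 242*b + n^2*(245*b + 70) + n*(-413*b^2 - 615*b - 142) + 48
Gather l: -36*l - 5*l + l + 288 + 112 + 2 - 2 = 400 - 40*l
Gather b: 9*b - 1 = 9*b - 1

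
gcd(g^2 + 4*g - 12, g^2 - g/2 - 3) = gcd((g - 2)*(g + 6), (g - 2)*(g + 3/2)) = g - 2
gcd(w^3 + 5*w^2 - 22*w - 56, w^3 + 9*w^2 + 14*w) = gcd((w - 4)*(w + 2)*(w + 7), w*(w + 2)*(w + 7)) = w^2 + 9*w + 14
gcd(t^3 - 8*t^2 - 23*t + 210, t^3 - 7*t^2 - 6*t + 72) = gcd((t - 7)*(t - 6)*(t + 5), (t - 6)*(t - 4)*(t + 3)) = t - 6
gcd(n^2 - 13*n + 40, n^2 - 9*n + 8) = n - 8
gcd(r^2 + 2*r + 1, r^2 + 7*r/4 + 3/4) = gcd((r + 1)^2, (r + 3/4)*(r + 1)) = r + 1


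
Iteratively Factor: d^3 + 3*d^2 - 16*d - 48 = (d + 4)*(d^2 - d - 12) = (d + 3)*(d + 4)*(d - 4)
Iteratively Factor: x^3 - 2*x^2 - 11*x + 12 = (x - 4)*(x^2 + 2*x - 3) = (x - 4)*(x + 3)*(x - 1)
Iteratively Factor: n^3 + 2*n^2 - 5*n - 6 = (n + 3)*(n^2 - n - 2) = (n + 1)*(n + 3)*(n - 2)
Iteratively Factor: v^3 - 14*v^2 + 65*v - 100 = (v - 5)*(v^2 - 9*v + 20) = (v - 5)^2*(v - 4)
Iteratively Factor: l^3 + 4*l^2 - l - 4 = (l + 4)*(l^2 - 1) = (l + 1)*(l + 4)*(l - 1)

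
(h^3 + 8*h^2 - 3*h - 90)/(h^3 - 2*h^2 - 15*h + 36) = (h^2 + 11*h + 30)/(h^2 + h - 12)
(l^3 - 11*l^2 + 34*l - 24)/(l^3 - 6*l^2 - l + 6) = (l - 4)/(l + 1)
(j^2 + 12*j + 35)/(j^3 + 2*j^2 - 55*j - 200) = (j + 7)/(j^2 - 3*j - 40)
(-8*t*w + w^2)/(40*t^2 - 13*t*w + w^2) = -w/(5*t - w)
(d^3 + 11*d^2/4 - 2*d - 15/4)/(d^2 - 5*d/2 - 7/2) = (4*d^2 + 7*d - 15)/(2*(2*d - 7))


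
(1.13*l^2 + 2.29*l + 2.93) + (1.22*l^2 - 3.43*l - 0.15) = 2.35*l^2 - 1.14*l + 2.78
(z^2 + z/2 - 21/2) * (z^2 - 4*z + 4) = z^4 - 7*z^3/2 - 17*z^2/2 + 44*z - 42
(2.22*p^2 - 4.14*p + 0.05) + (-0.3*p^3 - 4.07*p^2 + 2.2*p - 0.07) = -0.3*p^3 - 1.85*p^2 - 1.94*p - 0.02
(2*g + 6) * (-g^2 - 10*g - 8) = -2*g^3 - 26*g^2 - 76*g - 48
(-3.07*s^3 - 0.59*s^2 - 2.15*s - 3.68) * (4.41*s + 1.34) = -13.5387*s^4 - 6.7157*s^3 - 10.2721*s^2 - 19.1098*s - 4.9312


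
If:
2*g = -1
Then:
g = -1/2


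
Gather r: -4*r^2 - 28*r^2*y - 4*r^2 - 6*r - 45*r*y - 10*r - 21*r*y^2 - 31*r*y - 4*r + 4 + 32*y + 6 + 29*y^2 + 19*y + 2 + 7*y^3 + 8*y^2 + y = r^2*(-28*y - 8) + r*(-21*y^2 - 76*y - 20) + 7*y^3 + 37*y^2 + 52*y + 12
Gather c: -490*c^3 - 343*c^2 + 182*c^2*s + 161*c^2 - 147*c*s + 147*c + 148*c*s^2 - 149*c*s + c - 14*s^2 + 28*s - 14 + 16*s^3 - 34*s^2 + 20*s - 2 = -490*c^3 + c^2*(182*s - 182) + c*(148*s^2 - 296*s + 148) + 16*s^3 - 48*s^2 + 48*s - 16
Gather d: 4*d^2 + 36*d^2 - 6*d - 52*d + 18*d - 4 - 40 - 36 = 40*d^2 - 40*d - 80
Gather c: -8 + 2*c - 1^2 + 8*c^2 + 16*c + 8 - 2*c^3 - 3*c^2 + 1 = -2*c^3 + 5*c^2 + 18*c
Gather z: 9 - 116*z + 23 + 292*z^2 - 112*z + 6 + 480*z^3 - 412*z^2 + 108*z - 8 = 480*z^3 - 120*z^2 - 120*z + 30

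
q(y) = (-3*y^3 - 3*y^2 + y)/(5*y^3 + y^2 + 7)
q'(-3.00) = 0.06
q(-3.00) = -0.43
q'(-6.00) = 0.01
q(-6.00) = -0.51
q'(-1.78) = 0.17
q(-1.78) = -0.31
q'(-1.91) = 0.14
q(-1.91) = -0.33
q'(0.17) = -0.04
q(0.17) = 0.01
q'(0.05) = 0.10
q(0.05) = 0.01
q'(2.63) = -0.01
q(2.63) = -0.69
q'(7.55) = 0.01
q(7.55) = -0.66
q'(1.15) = -0.47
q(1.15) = -0.46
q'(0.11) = 0.03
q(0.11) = 0.01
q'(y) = (-15*y^2 - 2*y)*(-3*y^3 - 3*y^2 + y)/(5*y^3 + y^2 + 7)^2 + (-9*y^2 - 6*y + 1)/(5*y^3 + y^2 + 7) = (12*y^4 - 10*y^3 - 64*y^2 - 42*y + 7)/(25*y^6 + 10*y^5 + y^4 + 70*y^3 + 14*y^2 + 49)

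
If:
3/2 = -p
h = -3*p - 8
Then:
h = -7/2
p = -3/2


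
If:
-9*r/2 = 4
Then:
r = -8/9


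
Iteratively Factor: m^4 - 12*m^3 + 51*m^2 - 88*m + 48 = (m - 4)*(m^3 - 8*m^2 + 19*m - 12) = (m - 4)*(m - 3)*(m^2 - 5*m + 4) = (m - 4)^2*(m - 3)*(m - 1)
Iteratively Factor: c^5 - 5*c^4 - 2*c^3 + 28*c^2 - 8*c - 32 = (c - 2)*(c^4 - 3*c^3 - 8*c^2 + 12*c + 16) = (c - 2)^2*(c^3 - c^2 - 10*c - 8) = (c - 4)*(c - 2)^2*(c^2 + 3*c + 2) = (c - 4)*(c - 2)^2*(c + 2)*(c + 1)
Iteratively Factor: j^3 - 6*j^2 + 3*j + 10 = (j - 2)*(j^2 - 4*j - 5) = (j - 5)*(j - 2)*(j + 1)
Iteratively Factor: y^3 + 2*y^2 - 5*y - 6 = (y + 1)*(y^2 + y - 6) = (y + 1)*(y + 3)*(y - 2)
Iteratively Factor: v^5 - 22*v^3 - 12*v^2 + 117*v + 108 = (v + 1)*(v^4 - v^3 - 21*v^2 + 9*v + 108) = (v + 1)*(v + 3)*(v^3 - 4*v^2 - 9*v + 36) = (v - 4)*(v + 1)*(v + 3)*(v^2 - 9) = (v - 4)*(v - 3)*(v + 1)*(v + 3)*(v + 3)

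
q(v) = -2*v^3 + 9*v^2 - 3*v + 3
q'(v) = -6*v^2 + 18*v - 3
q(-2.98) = 144.79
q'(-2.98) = -109.92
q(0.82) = 5.49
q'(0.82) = 7.73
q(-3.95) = 278.53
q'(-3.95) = -167.72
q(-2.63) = 109.52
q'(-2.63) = -91.84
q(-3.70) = 238.62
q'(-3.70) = -151.74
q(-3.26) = 177.72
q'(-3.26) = -125.45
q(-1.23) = 24.03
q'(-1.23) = -34.22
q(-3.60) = 223.75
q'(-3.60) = -145.56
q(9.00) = -753.00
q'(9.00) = -327.00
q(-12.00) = 4791.00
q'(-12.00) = -1083.00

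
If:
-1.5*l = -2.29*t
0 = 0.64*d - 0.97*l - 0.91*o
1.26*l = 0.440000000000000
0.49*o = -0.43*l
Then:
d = 0.09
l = 0.35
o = -0.31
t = 0.23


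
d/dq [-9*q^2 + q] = 1 - 18*q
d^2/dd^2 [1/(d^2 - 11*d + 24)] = 2*(-d^2 + 11*d + (2*d - 11)^2 - 24)/(d^2 - 11*d + 24)^3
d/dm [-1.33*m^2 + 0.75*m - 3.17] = 0.75 - 2.66*m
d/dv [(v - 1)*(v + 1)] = 2*v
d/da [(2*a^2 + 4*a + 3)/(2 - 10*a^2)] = (10*a^2 + 17*a + 2)/(25*a^4 - 10*a^2 + 1)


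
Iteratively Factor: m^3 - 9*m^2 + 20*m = (m - 5)*(m^2 - 4*m) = m*(m - 5)*(m - 4)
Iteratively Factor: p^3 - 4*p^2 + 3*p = (p - 1)*(p^2 - 3*p) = p*(p - 1)*(p - 3)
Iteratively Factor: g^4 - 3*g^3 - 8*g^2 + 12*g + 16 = (g + 1)*(g^3 - 4*g^2 - 4*g + 16) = (g - 4)*(g + 1)*(g^2 - 4) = (g - 4)*(g - 2)*(g + 1)*(g + 2)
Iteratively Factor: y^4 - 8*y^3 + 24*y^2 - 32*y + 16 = (y - 2)*(y^3 - 6*y^2 + 12*y - 8) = (y - 2)^2*(y^2 - 4*y + 4) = (y - 2)^3*(y - 2)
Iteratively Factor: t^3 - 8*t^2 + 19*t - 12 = (t - 1)*(t^2 - 7*t + 12) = (t - 3)*(t - 1)*(t - 4)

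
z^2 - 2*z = z*(z - 2)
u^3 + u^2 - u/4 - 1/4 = (u - 1/2)*(u + 1/2)*(u + 1)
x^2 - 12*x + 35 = (x - 7)*(x - 5)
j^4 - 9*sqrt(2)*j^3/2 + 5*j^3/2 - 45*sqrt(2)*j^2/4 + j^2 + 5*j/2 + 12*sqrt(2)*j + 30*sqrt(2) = (j + 5/2)*(j - 4*sqrt(2))*(j - 3*sqrt(2)/2)*(j + sqrt(2))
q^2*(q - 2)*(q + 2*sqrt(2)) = q^4 - 2*q^3 + 2*sqrt(2)*q^3 - 4*sqrt(2)*q^2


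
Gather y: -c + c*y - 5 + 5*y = -c + y*(c + 5) - 5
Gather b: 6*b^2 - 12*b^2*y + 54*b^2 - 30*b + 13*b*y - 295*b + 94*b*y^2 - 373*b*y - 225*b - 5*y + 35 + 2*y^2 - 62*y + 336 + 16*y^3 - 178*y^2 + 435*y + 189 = b^2*(60 - 12*y) + b*(94*y^2 - 360*y - 550) + 16*y^3 - 176*y^2 + 368*y + 560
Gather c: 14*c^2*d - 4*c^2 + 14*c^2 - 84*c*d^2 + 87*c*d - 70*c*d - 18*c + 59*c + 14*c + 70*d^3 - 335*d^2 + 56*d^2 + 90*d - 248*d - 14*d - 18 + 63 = c^2*(14*d + 10) + c*(-84*d^2 + 17*d + 55) + 70*d^3 - 279*d^2 - 172*d + 45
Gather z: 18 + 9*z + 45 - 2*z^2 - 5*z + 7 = -2*z^2 + 4*z + 70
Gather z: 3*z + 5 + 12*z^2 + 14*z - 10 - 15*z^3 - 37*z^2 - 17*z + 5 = -15*z^3 - 25*z^2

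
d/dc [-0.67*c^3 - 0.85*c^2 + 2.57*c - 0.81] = -2.01*c^2 - 1.7*c + 2.57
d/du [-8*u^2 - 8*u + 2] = -16*u - 8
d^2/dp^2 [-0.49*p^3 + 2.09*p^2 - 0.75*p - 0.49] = 4.18 - 2.94*p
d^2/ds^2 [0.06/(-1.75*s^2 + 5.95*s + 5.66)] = (-0.3675*s^2 + 1.2495*s + 0.06*(3.5*s - 5.95)*(7.0*s - 11.9) + 1.1886)/(-1.75*s^2 + 5.95*s + 5.66)^3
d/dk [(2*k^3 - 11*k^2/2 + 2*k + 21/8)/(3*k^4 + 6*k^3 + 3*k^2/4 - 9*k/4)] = (-64*k^6 + 352*k^5 + 176*k^4 - 688*k^3 - 388*k^2 - 42*k + 63)/(6*k^2*(16*k^6 + 64*k^5 + 72*k^4 - 8*k^3 - 47*k^2 - 6*k + 9))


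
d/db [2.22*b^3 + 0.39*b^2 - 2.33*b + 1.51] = 6.66*b^2 + 0.78*b - 2.33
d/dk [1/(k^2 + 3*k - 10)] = (-2*k - 3)/(k^2 + 3*k - 10)^2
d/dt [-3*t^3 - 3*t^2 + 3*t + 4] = -9*t^2 - 6*t + 3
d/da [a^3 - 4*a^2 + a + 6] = 3*a^2 - 8*a + 1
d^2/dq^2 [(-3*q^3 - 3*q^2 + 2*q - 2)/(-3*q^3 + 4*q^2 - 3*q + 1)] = 2*(63*q^6 - 135*q^5 + 153*q^4 - 92*q^3 + 51*q^2 - 21*q + 7)/(27*q^9 - 108*q^8 + 225*q^7 - 307*q^6 + 297*q^5 - 210*q^4 + 108*q^3 - 39*q^2 + 9*q - 1)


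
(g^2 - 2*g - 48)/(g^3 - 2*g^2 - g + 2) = (g^2 - 2*g - 48)/(g^3 - 2*g^2 - g + 2)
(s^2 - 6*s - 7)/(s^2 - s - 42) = (s + 1)/(s + 6)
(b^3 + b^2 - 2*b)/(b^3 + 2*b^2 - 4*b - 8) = b*(b - 1)/(b^2 - 4)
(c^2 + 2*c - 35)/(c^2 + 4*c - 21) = (c - 5)/(c - 3)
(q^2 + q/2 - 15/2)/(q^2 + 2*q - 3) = (q - 5/2)/(q - 1)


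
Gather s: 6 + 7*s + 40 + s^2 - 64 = s^2 + 7*s - 18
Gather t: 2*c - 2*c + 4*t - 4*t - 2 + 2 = 0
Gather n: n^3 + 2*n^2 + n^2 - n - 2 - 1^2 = n^3 + 3*n^2 - n - 3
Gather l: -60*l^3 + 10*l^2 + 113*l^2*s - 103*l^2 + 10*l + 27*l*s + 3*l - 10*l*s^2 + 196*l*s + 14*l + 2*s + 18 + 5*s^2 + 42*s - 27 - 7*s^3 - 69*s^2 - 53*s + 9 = -60*l^3 + l^2*(113*s - 93) + l*(-10*s^2 + 223*s + 27) - 7*s^3 - 64*s^2 - 9*s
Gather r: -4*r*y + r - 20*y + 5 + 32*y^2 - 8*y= r*(1 - 4*y) + 32*y^2 - 28*y + 5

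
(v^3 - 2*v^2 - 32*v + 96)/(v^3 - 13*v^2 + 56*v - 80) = (v + 6)/(v - 5)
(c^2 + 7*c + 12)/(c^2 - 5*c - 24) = (c + 4)/(c - 8)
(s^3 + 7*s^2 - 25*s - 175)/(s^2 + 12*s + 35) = s - 5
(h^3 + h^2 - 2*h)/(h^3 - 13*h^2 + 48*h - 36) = h*(h + 2)/(h^2 - 12*h + 36)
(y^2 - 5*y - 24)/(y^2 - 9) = (y - 8)/(y - 3)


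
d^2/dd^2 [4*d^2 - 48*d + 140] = 8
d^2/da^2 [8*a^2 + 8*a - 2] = 16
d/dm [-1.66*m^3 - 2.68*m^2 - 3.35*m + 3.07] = -4.98*m^2 - 5.36*m - 3.35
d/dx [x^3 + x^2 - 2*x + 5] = 3*x^2 + 2*x - 2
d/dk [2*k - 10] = 2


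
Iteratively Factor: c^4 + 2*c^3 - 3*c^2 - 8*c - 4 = (c + 1)*(c^3 + c^2 - 4*c - 4) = (c - 2)*(c + 1)*(c^2 + 3*c + 2) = (c - 2)*(c + 1)^2*(c + 2)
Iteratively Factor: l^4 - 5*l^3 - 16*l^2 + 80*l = (l - 4)*(l^3 - l^2 - 20*l) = (l - 5)*(l - 4)*(l^2 + 4*l) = l*(l - 5)*(l - 4)*(l + 4)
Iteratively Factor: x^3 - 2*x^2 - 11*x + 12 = (x + 3)*(x^2 - 5*x + 4) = (x - 1)*(x + 3)*(x - 4)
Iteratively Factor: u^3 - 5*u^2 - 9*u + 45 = (u + 3)*(u^2 - 8*u + 15) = (u - 3)*(u + 3)*(u - 5)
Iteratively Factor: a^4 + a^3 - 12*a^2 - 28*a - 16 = (a + 2)*(a^3 - a^2 - 10*a - 8) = (a - 4)*(a + 2)*(a^2 + 3*a + 2) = (a - 4)*(a + 2)^2*(a + 1)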